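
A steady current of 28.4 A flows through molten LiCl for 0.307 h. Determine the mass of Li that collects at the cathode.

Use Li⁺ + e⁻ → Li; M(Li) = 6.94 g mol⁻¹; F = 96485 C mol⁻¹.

Q = I·t = 28.40 A × 1105.2 s = 31390 C.
n(e⁻) = Q/F = 31390 / 96485 = 0.3253 mol.
Li⁺ + e⁻ → Li, so n(Li) = n(e⁻)/1 = 0.3253 mol.
m = n·M = 0.3253 × 6.94 = 2.26 g.

2.26 g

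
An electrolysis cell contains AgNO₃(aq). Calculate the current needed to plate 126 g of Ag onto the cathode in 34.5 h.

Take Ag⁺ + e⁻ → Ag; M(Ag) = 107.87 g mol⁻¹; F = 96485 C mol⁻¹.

0.907 A

n(Ag) = 126 / 107.87 = 1.168 mol.
n(e⁻) = 1 × 1.168 = 1.168 mol.
Q = n(e⁻)·F = 1.168 × 96485 = 112700 C.
I = Q/t = 112700 / 124200 s = 0.907 A.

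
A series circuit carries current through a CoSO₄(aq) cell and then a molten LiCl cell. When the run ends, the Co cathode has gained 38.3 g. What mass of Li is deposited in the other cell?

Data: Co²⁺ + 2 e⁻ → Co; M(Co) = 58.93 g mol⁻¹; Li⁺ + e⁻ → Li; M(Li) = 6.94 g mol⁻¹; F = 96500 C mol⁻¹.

n(Co) = 38.3 / 58.93 = 0.6499 mol.
Since Co²⁺ + 2 e⁻ → Co, n(e⁻) passed = 2 × 0.6499 = 1.300 mol.
Cells in series carry the same charge, so the same 1.300 mol of electrons passes through cell 2.
Li⁺ + e⁻ → Li, so n(Li) = 1.300 / 1 = 1.300 mol.
m(Li) = 1.300 × 6.94 = 9.02 g.

9.02 g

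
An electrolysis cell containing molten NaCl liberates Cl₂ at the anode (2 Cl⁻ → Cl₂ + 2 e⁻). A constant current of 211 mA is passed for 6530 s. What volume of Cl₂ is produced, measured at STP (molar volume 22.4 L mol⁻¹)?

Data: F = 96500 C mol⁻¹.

Q = I·t = 0.2110 A × 6530.0 s = 1378 C.
n(e⁻) = Q/F = 1378 / 96500 = 0.01428 mol.
2 electrons are transferred per Cl₂ molecule, so n(Cl₂) = 0.01428 / 2 = 0.007139 mol.
V = n × V_m = 0.007139 × 22.4 = 0.160 L.

0.160 L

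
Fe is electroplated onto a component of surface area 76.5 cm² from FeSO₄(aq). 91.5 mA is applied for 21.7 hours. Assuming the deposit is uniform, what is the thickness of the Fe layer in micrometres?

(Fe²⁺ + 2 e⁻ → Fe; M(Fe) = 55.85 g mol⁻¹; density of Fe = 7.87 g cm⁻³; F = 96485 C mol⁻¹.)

Q = I·t = 0.09150 × 78120 = 7148 C; n(e⁻) = 0.07408 mol.
n(Fe) = n(e⁻)/2 = 0.03704 mol, so m = 0.03704 × 55.85 = 2.069 g.
Volume = m/ρ = 2.069 / 7.87 = 0.2629 cm³.
Thickness = V/A = 0.2629 / 76.5 = 0.00344 cm = 34.4 μm.

34.4 μm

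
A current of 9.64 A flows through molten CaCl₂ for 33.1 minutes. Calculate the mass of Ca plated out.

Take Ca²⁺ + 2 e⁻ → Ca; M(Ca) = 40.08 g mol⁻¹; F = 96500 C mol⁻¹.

Q = I·t = 9.640 A × 1986.0 s = 19150 C.
n(e⁻) = Q/F = 19150 / 96500 = 0.1984 mol.
Ca²⁺ + 2 e⁻ → Ca, so n(Ca) = n(e⁻)/2 = 0.09920 mol.
m = n·M = 0.09920 × 40.08 = 3.98 g.

3.98 g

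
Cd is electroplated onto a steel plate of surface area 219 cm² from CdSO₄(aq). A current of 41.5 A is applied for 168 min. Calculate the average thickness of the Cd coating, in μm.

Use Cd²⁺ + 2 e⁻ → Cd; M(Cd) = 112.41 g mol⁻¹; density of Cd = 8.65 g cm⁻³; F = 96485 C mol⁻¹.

1290 μm

Q = I·t = 41.50 × 10080 = 418300 C; n(e⁻) = 4.336 mol.
n(Cd) = n(e⁻)/2 = 2.168 mol, so m = 2.168 × 112.41 = 243.7 g.
Volume = m/ρ = 243.7 / 8.65 = 28.17 cm³.
Thickness = V/A = 28.17 / 219 = 0.129 cm = 1290 μm.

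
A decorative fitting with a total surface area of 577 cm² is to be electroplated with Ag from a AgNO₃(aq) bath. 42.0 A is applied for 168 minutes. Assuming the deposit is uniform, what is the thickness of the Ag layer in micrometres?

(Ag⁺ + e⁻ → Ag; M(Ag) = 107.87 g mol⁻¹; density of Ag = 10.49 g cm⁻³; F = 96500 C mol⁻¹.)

782 μm

Q = I·t = 42.00 × 10080 = 423400 C; n(e⁻) = 4.387 mol.
n(Ag) = n(e⁻)/1 = 4.387 mol, so m = 4.387 × 107.87 = 473.2 g.
Volume = m/ρ = 473.2 / 10.49 = 45.11 cm³.
Thickness = V/A = 45.11 / 577 = 0.0782 cm = 782 μm.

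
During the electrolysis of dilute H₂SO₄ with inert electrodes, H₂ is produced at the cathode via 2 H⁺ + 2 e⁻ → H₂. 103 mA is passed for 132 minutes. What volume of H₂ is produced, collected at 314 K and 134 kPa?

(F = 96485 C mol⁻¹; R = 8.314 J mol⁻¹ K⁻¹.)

Q = I·t = 0.1030 A × 7920.0 s = 815.8 C.
n(e⁻) = Q/F = 815.8 / 96485 = 0.008455 mol.
2 electrons are transferred per H₂ molecule, so n(H₂) = 0.008455 / 2 = 0.004227 mol.
V = nRT/P = (0.004227 × 8.314 × 314) / (134 × 10³ Pa) = 8.24 × 10⁻⁵ m³ = 0.0824 L.

0.0824 L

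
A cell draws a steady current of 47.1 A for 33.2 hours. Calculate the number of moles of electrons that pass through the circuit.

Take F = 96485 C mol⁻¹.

58.3 mol

Q = I·t = 47.10 A × 119520 s = 5629000 C.
n(e⁻) = Q/F = 5629000 / 96485 = 58.3 mol.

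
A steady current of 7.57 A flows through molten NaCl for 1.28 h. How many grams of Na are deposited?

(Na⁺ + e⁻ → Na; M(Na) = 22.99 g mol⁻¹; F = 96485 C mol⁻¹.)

Q = I·t = 7.570 A × 4608.0 s = 34880 C.
n(e⁻) = Q/F = 34880 / 96485 = 0.3615 mol.
Na⁺ + e⁻ → Na, so n(Na) = n(e⁻)/1 = 0.3615 mol.
m = n·M = 0.3615 × 22.99 = 8.31 g.

8.31 g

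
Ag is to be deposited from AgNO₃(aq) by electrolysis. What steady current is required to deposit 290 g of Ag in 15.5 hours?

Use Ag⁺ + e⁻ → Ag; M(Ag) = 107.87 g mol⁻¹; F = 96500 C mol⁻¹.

4.65 A

n(Ag) = 290 / 107.87 = 2.688 mol.
n(e⁻) = 1 × 2.688 = 2.688 mol.
Q = n(e⁻)·F = 2.688 × 96500 = 259400 C.
I = Q/t = 259400 / 55800 s = 4.65 A.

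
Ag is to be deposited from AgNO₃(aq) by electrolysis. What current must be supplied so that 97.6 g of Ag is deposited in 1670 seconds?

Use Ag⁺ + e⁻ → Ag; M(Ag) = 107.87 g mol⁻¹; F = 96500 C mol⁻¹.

52.3 A

n(Ag) = 97.6 / 107.87 = 0.9048 mol.
n(e⁻) = 1 × 0.9048 = 0.9048 mol.
Q = n(e⁻)·F = 0.9048 × 96500 = 87310 C.
I = Q/t = 87310 / 1670.0 s = 52.3 A.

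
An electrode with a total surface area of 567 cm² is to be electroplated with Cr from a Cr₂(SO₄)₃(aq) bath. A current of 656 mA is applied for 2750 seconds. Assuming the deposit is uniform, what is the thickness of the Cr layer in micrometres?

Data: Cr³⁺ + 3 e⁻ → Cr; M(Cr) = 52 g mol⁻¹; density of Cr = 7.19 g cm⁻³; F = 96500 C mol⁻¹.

Q = I·t = 0.6560 × 2750.0 = 1804 C; n(e⁻) = 0.01869 mol.
n(Cr) = n(e⁻)/3 = 0.006231 mol, so m = 0.006231 × 52 = 0.3240 g.
Volume = m/ρ = 0.3240 / 7.19 = 0.04507 cm³.
Thickness = V/A = 0.04507 / 567 = 7.95 × 10⁻⁵ cm = 0.795 μm.

0.795 μm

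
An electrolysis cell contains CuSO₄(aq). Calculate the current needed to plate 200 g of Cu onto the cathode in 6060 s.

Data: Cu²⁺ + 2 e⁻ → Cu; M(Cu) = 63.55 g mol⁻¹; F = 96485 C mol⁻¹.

n(Cu) = 200 / 63.55 = 3.147 mol.
n(e⁻) = 2 × 3.147 = 6.294 mol.
Q = n(e⁻)·F = 6.294 × 96485 = 607300 C.
I = Q/t = 607300 / 6060.0 s = 100 A.

100 A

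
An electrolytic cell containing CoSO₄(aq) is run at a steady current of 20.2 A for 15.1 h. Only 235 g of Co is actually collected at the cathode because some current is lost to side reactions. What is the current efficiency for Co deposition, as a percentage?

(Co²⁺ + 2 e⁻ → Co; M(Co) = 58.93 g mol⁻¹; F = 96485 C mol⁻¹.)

Q = I·t = 20.20 × 54360 = 1098000 C; n(e⁻) = 1098000/96485 = 11.38 mol.
Theoretical n(Co) = n(e⁻)/2 = 5.690 mol, i.e. m_theo = 5.690 × 58.93 = 335.3 g.
Efficiency = m_actual / m_theo = 235 / 335.3 = 70.1 %.

70.1 %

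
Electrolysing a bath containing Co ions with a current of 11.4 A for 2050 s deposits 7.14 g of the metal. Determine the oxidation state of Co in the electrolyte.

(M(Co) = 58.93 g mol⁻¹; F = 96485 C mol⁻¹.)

Q = I·t = 11.40 A × 2050.0 s = 23370 C, so n(e⁻) = 23370/96485 = 0.2422 mol.
n(Co) deposited = 7.14 / 58.93 = 0.1212 mol.
Electrons per atom = n(e⁻)/n(Co) = 0.2422 / 0.1212 = 2.00 ≈ 2, so the ion is Co²⁺.

+2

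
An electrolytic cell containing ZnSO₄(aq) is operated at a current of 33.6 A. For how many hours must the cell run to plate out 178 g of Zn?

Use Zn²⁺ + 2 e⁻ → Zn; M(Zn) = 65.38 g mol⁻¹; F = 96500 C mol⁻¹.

4.34 h

n(Zn) = m/M = 178 / 65.38 = 2.723 mol.
Each Zn atom requires 2 electrons, so n(e⁻) = 2 × 2.723 = 5.445 mol.
Q = n(e⁻)·F = 5.445 × 96500 = 525500 C.
t = Q/I = 525500 / 33.60 A = 15640 s = 4.34 h.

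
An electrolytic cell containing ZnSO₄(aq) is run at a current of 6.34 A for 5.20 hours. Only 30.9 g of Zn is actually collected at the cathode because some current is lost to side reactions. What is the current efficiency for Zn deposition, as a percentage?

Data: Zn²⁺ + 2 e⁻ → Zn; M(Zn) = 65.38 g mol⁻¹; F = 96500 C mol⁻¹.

Q = I·t = 6.340 × 18720 = 118700 C; n(e⁻) = 118700/96500 = 1.230 mol.
Theoretical n(Zn) = n(e⁻)/2 = 0.6149 mol, i.e. m_theo = 0.6149 × 65.38 = 40.21 g.
Efficiency = m_actual / m_theo = 30.9 / 40.21 = 76.9 %.

76.9 %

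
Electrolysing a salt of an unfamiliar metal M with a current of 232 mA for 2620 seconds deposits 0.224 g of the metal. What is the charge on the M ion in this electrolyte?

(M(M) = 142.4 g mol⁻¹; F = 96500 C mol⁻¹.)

Q = I·t = 0.2320 A × 2620.0 s = 607.8 C, so n(e⁻) = 607.8/96500 = 0.006299 mol.
n(M) deposited = 0.224 / 142.4 = 0.001573 mol.
Electrons per atom = n(e⁻)/n(M) = 0.006299 / 0.001573 = 4.00 ≈ 4, so the ion is M⁴⁺.

+4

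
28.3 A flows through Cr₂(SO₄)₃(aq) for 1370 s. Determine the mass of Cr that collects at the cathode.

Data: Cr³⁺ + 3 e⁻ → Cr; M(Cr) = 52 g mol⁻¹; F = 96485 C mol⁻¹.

6.97 g

Q = I·t = 28.30 A × 1370.0 s = 38770 C.
n(e⁻) = Q/F = 38770 / 96485 = 0.4018 mol.
Cr³⁺ + 3 e⁻ → Cr, so n(Cr) = n(e⁻)/3 = 0.1339 mol.
m = n·M = 0.1339 × 52 = 6.97 g.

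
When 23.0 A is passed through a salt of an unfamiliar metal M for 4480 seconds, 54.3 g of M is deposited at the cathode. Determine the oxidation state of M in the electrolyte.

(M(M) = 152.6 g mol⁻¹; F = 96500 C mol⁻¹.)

+3

Q = I·t = 23.00 A × 4480.0 s = 103000 C, so n(e⁻) = 103000/96500 = 1.068 mol.
n(M) deposited = 54.3 / 152.6 = 0.3558 mol.
Electrons per atom = n(e⁻)/n(M) = 1.068 / 0.3558 = 3.00 ≈ 3, so the ion is M³⁺.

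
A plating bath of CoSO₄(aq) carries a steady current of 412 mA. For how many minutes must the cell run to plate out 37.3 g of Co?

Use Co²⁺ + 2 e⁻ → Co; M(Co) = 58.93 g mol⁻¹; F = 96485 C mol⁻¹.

4940 min

n(Co) = m/M = 37.3 / 58.93 = 0.6330 mol.
Each Co atom requires 2 electrons, so n(e⁻) = 2 × 0.6330 = 1.266 mol.
Q = n(e⁻)·F = 1.266 × 96485 = 122100 C.
t = Q/I = 122100 / 0.4120 A = 296500 s = 4940 min.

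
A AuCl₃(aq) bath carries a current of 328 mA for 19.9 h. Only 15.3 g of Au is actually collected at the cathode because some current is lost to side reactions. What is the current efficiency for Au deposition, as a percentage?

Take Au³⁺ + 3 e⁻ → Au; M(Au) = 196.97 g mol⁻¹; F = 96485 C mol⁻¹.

95.7 %

Q = I·t = 0.3280 × 71640 = 23500 C; n(e⁻) = 23500/96485 = 0.2435 mol.
Theoretical n(Au) = n(e⁻)/3 = 0.08118 mol, i.e. m_theo = 0.08118 × 196.97 = 15.99 g.
Efficiency = m_actual / m_theo = 15.3 / 15.99 = 95.7 %.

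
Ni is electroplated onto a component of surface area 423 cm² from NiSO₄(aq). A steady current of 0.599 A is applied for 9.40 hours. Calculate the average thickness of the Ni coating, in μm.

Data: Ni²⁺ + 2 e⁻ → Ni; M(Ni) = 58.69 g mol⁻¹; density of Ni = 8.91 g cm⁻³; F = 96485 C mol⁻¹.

16.4 μm

Q = I·t = 0.5990 × 33840 = 20270 C; n(e⁻) = 0.2101 mol.
n(Ni) = n(e⁻)/2 = 0.1050 mol, so m = 0.1050 × 58.69 = 6.165 g.
Volume = m/ρ = 6.165 / 8.91 = 0.6919 cm³.
Thickness = V/A = 0.6919 / 423 = 0.00164 cm = 16.4 μm.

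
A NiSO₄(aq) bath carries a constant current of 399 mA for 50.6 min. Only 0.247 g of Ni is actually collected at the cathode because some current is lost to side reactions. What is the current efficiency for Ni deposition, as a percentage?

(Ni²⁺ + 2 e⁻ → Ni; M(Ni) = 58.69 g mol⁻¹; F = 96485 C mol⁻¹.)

Q = I·t = 0.3990 × 3036.0 = 1211 C; n(e⁻) = 1211/96485 = 0.01255 mol.
Theoretical n(Ni) = n(e⁻)/2 = 0.006277 mol, i.e. m_theo = 0.006277 × 58.69 = 0.3684 g.
Efficiency = m_actual / m_theo = 0.247 / 0.3684 = 67.0 %.

67.0 %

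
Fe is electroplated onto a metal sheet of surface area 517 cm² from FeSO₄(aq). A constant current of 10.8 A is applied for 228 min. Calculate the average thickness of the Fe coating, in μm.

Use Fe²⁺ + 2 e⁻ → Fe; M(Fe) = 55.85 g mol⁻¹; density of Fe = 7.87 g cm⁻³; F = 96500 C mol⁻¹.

Q = I·t = 10.80 × 13680 = 147700 C; n(e⁻) = 1.531 mol.
n(Fe) = n(e⁻)/2 = 0.7655 mol, so m = 0.7655 × 55.85 = 42.75 g.
Volume = m/ρ = 42.75 / 7.87 = 5.433 cm³.
Thickness = V/A = 5.433 / 517 = 0.0105 cm = 105 μm.

105 μm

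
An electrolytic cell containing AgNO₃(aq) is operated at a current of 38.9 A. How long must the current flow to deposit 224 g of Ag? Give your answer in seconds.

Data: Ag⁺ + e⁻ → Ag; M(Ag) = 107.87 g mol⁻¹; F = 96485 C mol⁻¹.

n(Ag) = m/M = 224 / 107.87 = 2.077 mol.
Each Ag atom requires 1 electron, so n(e⁻) = 1 × 2.077 = 2.077 mol.
Q = n(e⁻)·F = 2.077 × 96485 = 200400 C.
t = Q/I = 200400 / 38.90 A = 5151 s.

5150 s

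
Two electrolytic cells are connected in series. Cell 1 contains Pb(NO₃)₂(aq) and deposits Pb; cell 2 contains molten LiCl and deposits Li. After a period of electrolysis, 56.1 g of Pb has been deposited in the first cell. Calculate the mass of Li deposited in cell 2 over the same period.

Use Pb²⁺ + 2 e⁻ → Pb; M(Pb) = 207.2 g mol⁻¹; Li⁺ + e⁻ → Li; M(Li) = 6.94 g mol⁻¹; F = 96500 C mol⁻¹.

n(Pb) = 56.1 / 207.2 = 0.2708 mol.
Since Pb²⁺ + 2 e⁻ → Pb, n(e⁻) passed = 2 × 0.2708 = 0.5415 mol.
Cells in series carry the same charge, so the same 0.5415 mol of electrons passes through cell 2.
Li⁺ + e⁻ → Li, so n(Li) = 0.5415 / 1 = 0.5415 mol.
m(Li) = 0.5415 × 6.94 = 3.76 g.

3.76 g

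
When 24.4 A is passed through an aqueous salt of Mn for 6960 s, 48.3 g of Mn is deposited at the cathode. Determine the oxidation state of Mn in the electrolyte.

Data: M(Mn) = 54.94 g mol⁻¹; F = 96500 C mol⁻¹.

+2

Q = I·t = 24.40 A × 6960.0 s = 169800 C, so n(e⁻) = 169800/96500 = 1.760 mol.
n(Mn) deposited = 48.3 / 54.94 = 0.8791 mol.
Electrons per atom = n(e⁻)/n(Mn) = 1.760 / 0.8791 = 2.00 ≈ 2, so the ion is Mn²⁺.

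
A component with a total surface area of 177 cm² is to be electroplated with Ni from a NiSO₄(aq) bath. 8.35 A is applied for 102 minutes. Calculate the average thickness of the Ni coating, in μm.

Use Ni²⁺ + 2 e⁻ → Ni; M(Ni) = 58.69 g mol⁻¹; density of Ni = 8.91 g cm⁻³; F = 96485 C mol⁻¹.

98.6 μm

Q = I·t = 8.350 × 6120.0 = 51100 C; n(e⁻) = 0.5296 mol.
n(Ni) = n(e⁻)/2 = 0.2648 mol, so m = 0.2648 × 58.69 = 15.54 g.
Volume = m/ρ = 15.54 / 8.91 = 1.744 cm³.
Thickness = V/A = 1.744 / 177 = 0.00986 cm = 98.6 μm.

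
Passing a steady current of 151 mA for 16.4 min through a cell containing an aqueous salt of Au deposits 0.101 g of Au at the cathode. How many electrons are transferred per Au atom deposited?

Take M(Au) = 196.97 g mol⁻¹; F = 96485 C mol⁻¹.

Q = I·t = 0.1510 A × 984.00 s = 148.6 C, so n(e⁻) = 148.6/96485 = 0.001540 mol.
n(Au) deposited = 0.101 / 196.97 = 0.0005128 mol.
Electrons per atom = n(e⁻)/n(Au) = 0.001540 / 0.0005128 = 3.00 ≈ 3, so the ion is Au³⁺.

3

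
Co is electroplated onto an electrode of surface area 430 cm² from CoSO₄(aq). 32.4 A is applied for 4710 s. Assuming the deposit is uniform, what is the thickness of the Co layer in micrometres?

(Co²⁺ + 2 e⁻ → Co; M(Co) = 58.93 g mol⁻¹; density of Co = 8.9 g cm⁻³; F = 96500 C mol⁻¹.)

122 μm

Q = I·t = 32.40 × 4710.0 = 152600 C; n(e⁻) = 1.581 mol.
n(Co) = n(e⁻)/2 = 0.7907 mol, so m = 0.7907 × 58.93 = 46.60 g.
Volume = m/ρ = 46.60 / 8.9 = 5.235 cm³.
Thickness = V/A = 5.235 / 430 = 0.0122 cm = 122 μm.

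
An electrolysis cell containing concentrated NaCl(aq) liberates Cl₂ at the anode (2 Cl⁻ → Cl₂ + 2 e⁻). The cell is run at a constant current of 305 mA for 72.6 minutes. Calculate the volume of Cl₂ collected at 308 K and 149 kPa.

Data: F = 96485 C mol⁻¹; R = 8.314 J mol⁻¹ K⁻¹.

0.118 L

Q = I·t = 0.3050 A × 4356.0 s = 1329 C.
n(e⁻) = Q/F = 1329 / 96485 = 0.01377 mol.
2 electrons are transferred per Cl₂ molecule, so n(Cl₂) = 0.01377 / 2 = 0.006885 mol.
V = nRT/P = (0.006885 × 8.314 × 308) / (149 × 10³ Pa) = 1.18 × 10⁻⁴ m³ = 0.118 L.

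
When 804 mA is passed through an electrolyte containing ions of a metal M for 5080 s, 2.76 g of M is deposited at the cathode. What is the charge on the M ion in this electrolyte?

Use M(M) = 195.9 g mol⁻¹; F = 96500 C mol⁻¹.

+3

Q = I·t = 0.8040 A × 5080.0 s = 4084 C, so n(e⁻) = 4084/96500 = 0.04232 mol.
n(M) deposited = 2.76 / 195.9 = 0.01409 mol.
Electrons per atom = n(e⁻)/n(M) = 0.04232 / 0.01409 = 3.00 ≈ 3, so the ion is M³⁺.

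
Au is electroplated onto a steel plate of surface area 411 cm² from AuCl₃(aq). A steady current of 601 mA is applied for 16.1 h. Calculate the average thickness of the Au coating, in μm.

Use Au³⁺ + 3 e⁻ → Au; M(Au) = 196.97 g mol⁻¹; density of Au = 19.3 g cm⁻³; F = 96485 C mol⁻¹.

29.9 μm

Q = I·t = 0.6010 × 57960 = 34830 C; n(e⁻) = 0.3610 mol.
n(Au) = n(e⁻)/3 = 0.1203 mol, so m = 0.1203 × 196.97 = 23.70 g.
Volume = m/ρ = 23.70 / 19.3 = 1.228 cm³.
Thickness = V/A = 1.228 / 411 = 0.00299 cm = 29.9 μm.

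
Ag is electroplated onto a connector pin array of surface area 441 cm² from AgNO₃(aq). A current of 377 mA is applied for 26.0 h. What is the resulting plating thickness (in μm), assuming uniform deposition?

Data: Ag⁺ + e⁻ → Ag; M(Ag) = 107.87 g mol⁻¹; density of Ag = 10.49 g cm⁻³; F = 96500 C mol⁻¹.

85.3 μm

Q = I·t = 0.3770 × 93600 = 35290 C; n(e⁻) = 0.3657 mol.
n(Ag) = n(e⁻)/1 = 0.3657 mol, so m = 0.3657 × 107.87 = 39.44 g.
Volume = m/ρ = 39.44 / 10.49 = 3.760 cm³.
Thickness = V/A = 3.760 / 441 = 0.00853 cm = 85.3 μm.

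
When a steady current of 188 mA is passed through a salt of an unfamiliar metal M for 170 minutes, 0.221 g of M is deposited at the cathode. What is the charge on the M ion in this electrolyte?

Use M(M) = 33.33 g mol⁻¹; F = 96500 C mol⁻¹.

Q = I·t = 0.1880 A × 10200 s = 1918 C, so n(e⁻) = 1918/96500 = 0.01987 mol.
n(M) deposited = 0.221 / 33.33 = 0.006631 mol.
Electrons per atom = n(e⁻)/n(M) = 0.01987 / 0.006631 = 3.00 ≈ 3, so the ion is M³⁺.

+3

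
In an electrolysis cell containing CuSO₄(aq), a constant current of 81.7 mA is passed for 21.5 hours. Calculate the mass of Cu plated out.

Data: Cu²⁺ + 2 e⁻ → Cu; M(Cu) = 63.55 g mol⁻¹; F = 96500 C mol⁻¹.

Q = I·t = 0.08170 A × 77400 s = 6324 C.
n(e⁻) = Q/F = 6324 / 96500 = 0.06553 mol.
Cu²⁺ + 2 e⁻ → Cu, so n(Cu) = n(e⁻)/2 = 0.03276 mol.
m = n·M = 0.03276 × 63.55 = 2.08 g.

2.08 g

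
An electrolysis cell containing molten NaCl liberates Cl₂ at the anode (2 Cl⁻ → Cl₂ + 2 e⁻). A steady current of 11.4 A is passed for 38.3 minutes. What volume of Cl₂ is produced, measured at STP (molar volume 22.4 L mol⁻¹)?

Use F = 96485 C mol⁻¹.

3.04 L

Q = I·t = 11.40 A × 2298.0 s = 26200 C.
n(e⁻) = Q/F = 26200 / 96485 = 0.2715 mol.
2 electrons are transferred per Cl₂ molecule, so n(Cl₂) = 0.2715 / 2 = 0.1358 mol.
V = n × V_m = 0.1358 × 22.4 = 3.04 L.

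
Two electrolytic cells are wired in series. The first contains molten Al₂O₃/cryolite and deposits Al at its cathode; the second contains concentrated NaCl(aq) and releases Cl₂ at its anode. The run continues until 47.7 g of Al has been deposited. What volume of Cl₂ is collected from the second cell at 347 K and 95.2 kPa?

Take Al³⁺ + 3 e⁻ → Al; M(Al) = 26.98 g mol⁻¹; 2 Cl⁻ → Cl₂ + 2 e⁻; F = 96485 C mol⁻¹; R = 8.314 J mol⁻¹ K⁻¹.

n(Al) = 47.7 / 26.98 = 1.768 mol, so n(e⁻) = 3 × 1.768 = 5.304 mol.
The cells are in series, so the same 5.304 mol of electrons passes through the second cell.
2 Cl⁻ → Cl₂ + 2 e⁻ — 2 mol e⁻ per mol Cl₂, so n(Cl₂) = 5.304/2 = 2.652 mol.
V = nRT/P = (2.652 × 8.314 × 347) / (95.2 × 10³) = 0.0804 m³ = 80.4 L.

80.4 L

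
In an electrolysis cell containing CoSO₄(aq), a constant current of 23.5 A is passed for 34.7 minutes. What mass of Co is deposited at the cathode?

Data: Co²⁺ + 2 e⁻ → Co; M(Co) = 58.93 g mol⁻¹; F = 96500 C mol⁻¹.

14.9 g

Q = I·t = 23.50 A × 2082.0 s = 48930 C.
n(e⁻) = Q/F = 48930 / 96500 = 0.5070 mol.
Co²⁺ + 2 e⁻ → Co, so n(Co) = n(e⁻)/2 = 0.2535 mol.
m = n·M = 0.2535 × 58.93 = 14.9 g.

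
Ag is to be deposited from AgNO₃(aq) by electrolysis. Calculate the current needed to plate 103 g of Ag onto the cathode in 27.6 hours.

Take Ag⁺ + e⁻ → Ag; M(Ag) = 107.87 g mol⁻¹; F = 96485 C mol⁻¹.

0.927 A

n(Ag) = 103 / 107.87 = 0.9549 mol.
n(e⁻) = 1 × 0.9549 = 0.9549 mol.
Q = n(e⁻)·F = 0.9549 × 96485 = 92130 C.
I = Q/t = 92130 / 99360 s = 0.927 A.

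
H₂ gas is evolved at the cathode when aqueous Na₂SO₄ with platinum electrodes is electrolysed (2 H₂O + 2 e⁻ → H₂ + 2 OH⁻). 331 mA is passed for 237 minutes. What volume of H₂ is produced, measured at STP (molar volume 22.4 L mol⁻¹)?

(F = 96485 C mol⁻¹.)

0.546 L

Q = I·t = 0.3310 A × 14220 s = 4707 C.
n(e⁻) = Q/F = 4707 / 96485 = 0.04878 mol.
2 electrons are transferred per H₂ molecule, so n(H₂) = 0.04878 / 2 = 0.02439 mol.
V = n × V_m = 0.02439 × 22.4 = 0.546 L.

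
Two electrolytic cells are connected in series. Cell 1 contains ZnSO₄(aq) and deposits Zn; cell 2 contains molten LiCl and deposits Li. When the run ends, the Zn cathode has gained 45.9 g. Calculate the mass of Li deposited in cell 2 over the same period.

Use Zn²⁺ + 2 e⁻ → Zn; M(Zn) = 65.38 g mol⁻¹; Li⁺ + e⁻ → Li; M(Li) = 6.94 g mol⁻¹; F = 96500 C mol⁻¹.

9.74 g

n(Zn) = 45.9 / 65.38 = 0.7020 mol.
Since Zn²⁺ + 2 e⁻ → Zn, n(e⁻) passed = 2 × 0.7020 = 1.404 mol.
Cells in series carry the same charge, so the same 1.404 mol of electrons passes through cell 2.
Li⁺ + e⁻ → Li, so n(Li) = 1.404 / 1 = 1.404 mol.
m(Li) = 1.404 × 6.94 = 9.74 g.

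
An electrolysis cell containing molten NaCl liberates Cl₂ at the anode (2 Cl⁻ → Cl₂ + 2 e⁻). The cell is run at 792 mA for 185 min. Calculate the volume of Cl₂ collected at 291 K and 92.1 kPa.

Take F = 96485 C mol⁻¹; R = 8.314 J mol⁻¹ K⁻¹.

Q = I·t = 0.7920 A × 11100 s = 8791 C.
n(e⁻) = Q/F = 8791 / 96485 = 0.09111 mol.
2 electrons are transferred per Cl₂ molecule, so n(Cl₂) = 0.09111 / 2 = 0.04556 mol.
V = nRT/P = (0.04556 × 8.314 × 291) / (92.1 × 10³ Pa) = 0.00120 m³ = 1.20 L.

1.20 L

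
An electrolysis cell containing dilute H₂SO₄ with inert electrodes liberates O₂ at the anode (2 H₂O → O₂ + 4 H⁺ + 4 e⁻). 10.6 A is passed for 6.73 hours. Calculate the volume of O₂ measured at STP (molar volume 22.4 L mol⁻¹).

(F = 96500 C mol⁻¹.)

14.9 L

Q = I·t = 10.60 A × 24228 s = 256800 C.
n(e⁻) = Q/F = 256800 / 96500 = 2.661 mol.
4 electrons are transferred per O₂ molecule, so n(O₂) = 2.661 / 4 = 0.6653 mol.
V = n × V_m = 0.6653 × 22.4 = 14.9 L.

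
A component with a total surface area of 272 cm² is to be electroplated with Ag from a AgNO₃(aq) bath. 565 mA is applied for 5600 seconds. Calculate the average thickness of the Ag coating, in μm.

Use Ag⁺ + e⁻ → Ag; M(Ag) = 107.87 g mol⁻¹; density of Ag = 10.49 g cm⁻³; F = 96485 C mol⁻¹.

Q = I·t = 0.5650 × 5600.0 = 3164 C; n(e⁻) = 0.03279 mol.
n(Ag) = n(e⁻)/1 = 0.03279 mol, so m = 0.03279 × 107.87 = 3.537 g.
Volume = m/ρ = 3.537 / 10.49 = 0.3372 cm³.
Thickness = V/A = 0.3372 / 272 = 0.00124 cm = 12.4 μm.

12.4 μm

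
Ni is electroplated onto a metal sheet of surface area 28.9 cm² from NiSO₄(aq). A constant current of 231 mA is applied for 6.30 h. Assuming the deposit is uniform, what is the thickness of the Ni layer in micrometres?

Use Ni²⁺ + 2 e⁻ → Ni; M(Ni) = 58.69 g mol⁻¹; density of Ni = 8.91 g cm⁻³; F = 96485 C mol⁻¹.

61.9 μm

Q = I·t = 0.2310 × 22680 = 5239 C; n(e⁻) = 0.05430 mol.
n(Ni) = n(e⁻)/2 = 0.02715 mol, so m = 0.02715 × 58.69 = 1.593 g.
Volume = m/ρ = 1.593 / 8.91 = 0.1788 cm³.
Thickness = V/A = 0.1788 / 28.9 = 0.00619 cm = 61.9 μm.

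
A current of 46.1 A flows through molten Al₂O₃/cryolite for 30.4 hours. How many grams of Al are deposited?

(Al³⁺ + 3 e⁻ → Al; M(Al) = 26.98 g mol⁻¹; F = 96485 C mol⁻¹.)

Q = I·t = 46.10 A × 109440 s = 5045000 C.
n(e⁻) = Q/F = 5045000 / 96485 = 52.29 mol.
Al³⁺ + 3 e⁻ → Al, so n(Al) = n(e⁻)/3 = 17.43 mol.
m = n·M = 17.43 × 26.98 = 470 g.

470 g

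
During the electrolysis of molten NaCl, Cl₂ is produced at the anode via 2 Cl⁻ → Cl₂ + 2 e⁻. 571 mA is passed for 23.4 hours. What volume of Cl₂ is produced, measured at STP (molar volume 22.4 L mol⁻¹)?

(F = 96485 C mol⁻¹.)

Q = I·t = 0.5710 A × 84240 s = 48100 C.
n(e⁻) = Q/F = 48100 / 96485 = 0.4985 mol.
2 electrons are transferred per Cl₂ molecule, so n(Cl₂) = 0.4985 / 2 = 0.2493 mol.
V = n × V_m = 0.2493 × 22.4 = 5.58 L.

5.58 L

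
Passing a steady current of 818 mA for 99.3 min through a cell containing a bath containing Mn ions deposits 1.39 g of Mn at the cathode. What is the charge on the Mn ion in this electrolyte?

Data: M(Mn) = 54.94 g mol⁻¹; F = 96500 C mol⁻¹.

Q = I·t = 0.8180 A × 5958.0 s = 4874 C, so n(e⁻) = 4874/96500 = 0.05050 mol.
n(Mn) deposited = 1.39 / 54.94 = 0.02530 mol.
Electrons per atom = n(e⁻)/n(Mn) = 0.05050 / 0.02530 = 2.00 ≈ 2, so the ion is Mn²⁺.

+2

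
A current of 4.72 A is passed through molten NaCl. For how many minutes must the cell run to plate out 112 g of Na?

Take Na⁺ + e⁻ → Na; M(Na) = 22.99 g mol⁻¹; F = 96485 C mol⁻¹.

n(Na) = m/M = 112 / 22.99 = 4.872 mol.
Each Na atom requires 1 electron, so n(e⁻) = 1 × 4.872 = 4.872 mol.
Q = n(e⁻)·F = 4.872 × 96485 = 470000 C.
t = Q/I = 470000 / 4.720 A = 99590 s = 1660 min.

1660 min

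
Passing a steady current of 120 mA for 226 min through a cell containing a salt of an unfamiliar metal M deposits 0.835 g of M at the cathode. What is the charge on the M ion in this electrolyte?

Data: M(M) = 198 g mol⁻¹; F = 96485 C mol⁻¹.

+4

Q = I·t = 0.1200 A × 13560 s = 1627 C, so n(e⁻) = 1627/96485 = 0.01686 mol.
n(M) deposited = 0.835 / 198 = 0.004217 mol.
Electrons per atom = n(e⁻)/n(M) = 0.01686 / 0.004217 = 4.00 ≈ 4, so the ion is M⁴⁺.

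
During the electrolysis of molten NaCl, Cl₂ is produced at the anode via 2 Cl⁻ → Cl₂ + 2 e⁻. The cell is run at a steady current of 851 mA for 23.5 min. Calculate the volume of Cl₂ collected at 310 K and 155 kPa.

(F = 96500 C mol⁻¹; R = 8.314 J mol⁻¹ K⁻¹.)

0.103 L

Q = I·t = 0.8510 A × 1410.0 s = 1200 C.
n(e⁻) = Q/F = 1200 / 96500 = 0.01243 mol.
2 electrons are transferred per Cl₂ molecule, so n(Cl₂) = 0.01243 / 2 = 0.006217 mol.
V = nRT/P = (0.006217 × 8.314 × 310) / (155 × 10³ Pa) = 1.03 × 10⁻⁴ m³ = 0.103 L.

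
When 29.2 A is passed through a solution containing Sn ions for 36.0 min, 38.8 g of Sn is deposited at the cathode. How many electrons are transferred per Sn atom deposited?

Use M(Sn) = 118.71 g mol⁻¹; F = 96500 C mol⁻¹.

Q = I·t = 29.20 A × 2160.0 s = 63070 C, so n(e⁻) = 63070/96500 = 0.6536 mol.
n(Sn) deposited = 38.8 / 118.71 = 0.3268 mol.
Electrons per atom = n(e⁻)/n(Sn) = 0.6536 / 0.3268 = 2.00 ≈ 2, so the ion is Sn²⁺.

2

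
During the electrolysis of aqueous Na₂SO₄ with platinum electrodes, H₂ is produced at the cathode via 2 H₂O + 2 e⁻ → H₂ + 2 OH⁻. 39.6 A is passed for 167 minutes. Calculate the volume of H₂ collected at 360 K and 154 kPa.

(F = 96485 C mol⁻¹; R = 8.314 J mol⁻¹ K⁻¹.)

40.0 L

Q = I·t = 39.60 A × 10020 s = 396800 C.
n(e⁻) = Q/F = 396800 / 96485 = 4.112 mol.
2 electrons are transferred per H₂ molecule, so n(H₂) = 4.112 / 2 = 2.056 mol.
V = nRT/P = (2.056 × 8.314 × 360) / (154 × 10³ Pa) = 0.0400 m³ = 40.0 L.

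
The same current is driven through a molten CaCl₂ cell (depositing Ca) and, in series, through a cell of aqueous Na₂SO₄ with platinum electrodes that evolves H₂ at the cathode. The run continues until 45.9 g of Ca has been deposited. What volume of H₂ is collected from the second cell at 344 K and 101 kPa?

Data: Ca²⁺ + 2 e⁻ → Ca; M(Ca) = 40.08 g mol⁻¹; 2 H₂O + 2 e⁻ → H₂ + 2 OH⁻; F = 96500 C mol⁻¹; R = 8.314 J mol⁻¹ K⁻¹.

n(Ca) = 45.9 / 40.08 = 1.145 mol, so n(e⁻) = 2 × 1.145 = 2.290 mol.
The cells are in series, so the same 2.290 mol of electrons passes through the second cell.
2 H₂O + 2 e⁻ → H₂ + 2 OH⁻ — 2 mol e⁻ per mol H₂, so n(H₂) = 2.290/2 = 1.145 mol.
V = nRT/P = (1.145 × 8.314 × 344) / (101 × 10³) = 0.0324 m³ = 32.4 L.

32.4 L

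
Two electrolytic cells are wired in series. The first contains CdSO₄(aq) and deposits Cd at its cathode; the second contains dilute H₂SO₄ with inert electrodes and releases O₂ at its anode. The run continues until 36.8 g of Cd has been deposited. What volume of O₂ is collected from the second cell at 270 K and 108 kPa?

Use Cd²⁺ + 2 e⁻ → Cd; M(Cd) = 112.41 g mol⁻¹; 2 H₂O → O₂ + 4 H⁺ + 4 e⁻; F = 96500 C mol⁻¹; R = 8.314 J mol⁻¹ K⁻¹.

3.40 L

n(Cd) = 36.8 / 112.41 = 0.3274 mol, so n(e⁻) = 2 × 0.3274 = 0.6547 mol.
The cells are in series, so the same 0.6547 mol of electrons passes through the second cell.
2 H₂O → O₂ + 4 H⁺ + 4 e⁻ — 4 mol e⁻ per mol O₂, so n(O₂) = 0.6547/4 = 0.1637 mol.
V = nRT/P = (0.1637 × 8.314 × 270) / (108 × 10³) = 0.00340 m³ = 3.40 L.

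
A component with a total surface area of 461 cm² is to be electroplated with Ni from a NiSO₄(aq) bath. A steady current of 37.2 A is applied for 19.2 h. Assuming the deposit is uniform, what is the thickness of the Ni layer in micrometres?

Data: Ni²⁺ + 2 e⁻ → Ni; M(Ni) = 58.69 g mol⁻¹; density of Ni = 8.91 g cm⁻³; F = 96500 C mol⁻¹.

1900 μm

Q = I·t = 37.20 × 69120 = 2571000 C; n(e⁻) = 26.65 mol.
n(Ni) = n(e⁻)/2 = 13.32 mol, so m = 13.32 × 58.69 = 781.9 g.
Volume = m/ρ = 781.9 / 8.91 = 87.76 cm³.
Thickness = V/A = 87.76 / 461 = 0.190 cm = 1900 μm.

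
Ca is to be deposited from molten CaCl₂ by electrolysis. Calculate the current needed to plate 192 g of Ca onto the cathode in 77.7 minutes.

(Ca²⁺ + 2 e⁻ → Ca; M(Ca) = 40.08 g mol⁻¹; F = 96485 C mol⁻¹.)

198 A

n(Ca) = 192 / 40.08 = 4.790 mol.
n(e⁻) = 2 × 4.790 = 9.581 mol.
Q = n(e⁻)·F = 9.581 × 96485 = 924400 C.
I = Q/t = 924400 / 4662.0 s = 198 A.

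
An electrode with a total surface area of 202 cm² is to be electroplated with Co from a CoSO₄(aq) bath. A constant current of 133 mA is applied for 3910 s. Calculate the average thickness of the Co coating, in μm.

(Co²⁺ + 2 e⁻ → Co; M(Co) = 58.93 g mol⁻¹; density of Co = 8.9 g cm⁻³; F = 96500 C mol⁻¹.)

0.883 μm

Q = I·t = 0.1330 × 3910.0 = 520.0 C; n(e⁻) = 0.005389 mol.
n(Co) = n(e⁻)/2 = 0.002694 mol, so m = 0.002694 × 58.93 = 0.1588 g.
Volume = m/ρ = 0.1588 / 8.9 = 0.01784 cm³.
Thickness = V/A = 0.01784 / 202 = 8.83 × 10⁻⁵ cm = 0.883 μm.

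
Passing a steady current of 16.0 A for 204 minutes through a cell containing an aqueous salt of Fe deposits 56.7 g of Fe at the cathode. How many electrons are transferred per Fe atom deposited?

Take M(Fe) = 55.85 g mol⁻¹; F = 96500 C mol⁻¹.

Q = I·t = 16.00 A × 12240 s = 195800 C, so n(e⁻) = 195800/96500 = 2.029 mol.
n(Fe) deposited = 56.7 / 55.85 = 1.015 mol.
Electrons per atom = n(e⁻)/n(Fe) = 2.029 / 1.015 = 2.00 ≈ 2, so the ion is Fe²⁺.

2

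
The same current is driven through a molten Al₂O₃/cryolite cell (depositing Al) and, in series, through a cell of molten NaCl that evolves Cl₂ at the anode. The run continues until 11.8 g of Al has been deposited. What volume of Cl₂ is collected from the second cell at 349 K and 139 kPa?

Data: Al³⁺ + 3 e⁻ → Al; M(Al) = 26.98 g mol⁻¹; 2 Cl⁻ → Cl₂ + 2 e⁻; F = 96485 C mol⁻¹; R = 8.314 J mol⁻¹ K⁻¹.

13.7 L

n(Al) = 11.8 / 26.98 = 0.4374 mol, so n(e⁻) = 3 × 0.4374 = 1.312 mol.
The cells are in series, so the same 1.312 mol of electrons passes through the second cell.
2 Cl⁻ → Cl₂ + 2 e⁻ — 2 mol e⁻ per mol Cl₂, so n(Cl₂) = 1.312/2 = 0.6560 mol.
V = nRT/P = (0.6560 × 8.314 × 349) / (139 × 10³) = 0.0137 m³ = 13.7 L.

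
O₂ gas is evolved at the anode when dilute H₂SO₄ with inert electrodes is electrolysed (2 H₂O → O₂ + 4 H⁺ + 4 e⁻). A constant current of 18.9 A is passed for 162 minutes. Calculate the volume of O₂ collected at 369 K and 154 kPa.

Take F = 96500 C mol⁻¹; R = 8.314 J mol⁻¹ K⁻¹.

9.48 L

Q = I·t = 18.90 A × 9720.0 s = 183700 C.
n(e⁻) = Q/F = 183700 / 96500 = 1.904 mol.
4 electrons are transferred per O₂ molecule, so n(O₂) = 1.904 / 4 = 0.4759 mol.
V = nRT/P = (0.4759 × 8.314 × 369) / (154 × 10³ Pa) = 0.00948 m³ = 9.48 L.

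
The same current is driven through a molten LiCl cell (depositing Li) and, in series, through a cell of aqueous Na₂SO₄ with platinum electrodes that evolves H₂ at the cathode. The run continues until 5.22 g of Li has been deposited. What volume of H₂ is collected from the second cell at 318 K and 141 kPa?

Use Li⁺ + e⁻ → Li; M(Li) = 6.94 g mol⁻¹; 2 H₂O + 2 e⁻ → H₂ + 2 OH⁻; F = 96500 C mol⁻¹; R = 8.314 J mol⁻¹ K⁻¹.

7.05 L

n(Li) = 5.22 / 6.94 = 0.7522 mol, so n(e⁻) = 1 × 0.7522 = 0.7522 mol.
The cells are in series, so the same 0.7522 mol of electrons passes through the second cell.
2 H₂O + 2 e⁻ → H₂ + 2 OH⁻ — 2 mol e⁻ per mol H₂, so n(H₂) = 0.7522/2 = 0.3761 mol.
V = nRT/P = (0.3761 × 8.314 × 318) / (141 × 10³) = 0.00705 m³ = 7.05 L.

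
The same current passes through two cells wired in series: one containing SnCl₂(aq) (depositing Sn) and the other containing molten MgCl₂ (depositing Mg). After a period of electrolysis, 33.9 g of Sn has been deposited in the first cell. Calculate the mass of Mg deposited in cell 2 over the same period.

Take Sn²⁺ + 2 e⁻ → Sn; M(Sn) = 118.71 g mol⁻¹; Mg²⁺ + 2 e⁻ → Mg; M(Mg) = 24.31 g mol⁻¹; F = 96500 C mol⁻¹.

n(Sn) = 33.9 / 118.71 = 0.2856 mol.
Since Sn²⁺ + 2 e⁻ → Sn, n(e⁻) passed = 2 × 0.2856 = 0.5711 mol.
Cells in series carry the same charge, so the same 0.5711 mol of electrons passes through cell 2.
Mg²⁺ + 2 e⁻ → Mg, so n(Mg) = 0.5711 / 2 = 0.2856 mol.
m(Mg) = 0.2856 × 24.31 = 6.94 g.

6.94 g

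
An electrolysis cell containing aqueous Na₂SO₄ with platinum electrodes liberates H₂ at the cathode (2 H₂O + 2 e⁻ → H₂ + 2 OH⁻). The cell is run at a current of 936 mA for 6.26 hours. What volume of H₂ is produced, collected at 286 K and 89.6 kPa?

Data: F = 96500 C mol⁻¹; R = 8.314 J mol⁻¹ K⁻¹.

2.90 L

Q = I·t = 0.9360 A × 22536 s = 21090 C.
n(e⁻) = Q/F = 21090 / 96500 = 0.2186 mol.
2 electrons are transferred per H₂ molecule, so n(H₂) = 0.2186 / 2 = 0.1093 mol.
V = nRT/P = (0.1093 × 8.314 × 286) / (89.6 × 10³ Pa) = 0.00290 m³ = 2.90 L.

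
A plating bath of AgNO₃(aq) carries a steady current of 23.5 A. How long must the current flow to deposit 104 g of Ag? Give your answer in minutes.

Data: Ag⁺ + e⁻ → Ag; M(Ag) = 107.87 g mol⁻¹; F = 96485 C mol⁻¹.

n(Ag) = m/M = 104 / 107.87 = 0.9641 mol.
Each Ag atom requires 1 electron, so n(e⁻) = 1 × 0.9641 = 0.9641 mol.
Q = n(e⁻)·F = 0.9641 × 96485 = 93020 C.
t = Q/I = 93020 / 23.50 A = 3958 s = 66.0 min.

66.0 min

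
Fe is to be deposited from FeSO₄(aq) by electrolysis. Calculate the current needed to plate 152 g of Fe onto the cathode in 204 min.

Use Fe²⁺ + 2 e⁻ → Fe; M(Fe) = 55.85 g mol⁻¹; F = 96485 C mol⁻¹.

42.9 A

n(Fe) = 152 / 55.85 = 2.722 mol.
n(e⁻) = 2 × 2.722 = 5.443 mol.
Q = n(e⁻)·F = 5.443 × 96485 = 525200 C.
I = Q/t = 525200 / 12240 s = 42.9 A.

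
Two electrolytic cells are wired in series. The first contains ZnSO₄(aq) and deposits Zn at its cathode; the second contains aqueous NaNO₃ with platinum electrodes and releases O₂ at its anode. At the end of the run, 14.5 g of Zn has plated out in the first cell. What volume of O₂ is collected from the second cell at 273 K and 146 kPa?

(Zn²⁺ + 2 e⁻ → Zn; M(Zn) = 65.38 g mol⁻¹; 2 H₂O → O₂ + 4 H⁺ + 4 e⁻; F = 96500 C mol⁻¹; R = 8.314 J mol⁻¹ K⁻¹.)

n(Zn) = 14.5 / 65.38 = 0.2218 mol, so n(e⁻) = 2 × 0.2218 = 0.4436 mol.
The cells are in series, so the same 0.4436 mol of electrons passes through the second cell.
2 H₂O → O₂ + 4 H⁺ + 4 e⁻ — 4 mol e⁻ per mol O₂, so n(O₂) = 0.4436/4 = 0.1109 mol.
V = nRT/P = (0.1109 × 8.314 × 273) / (146 × 10³) = 0.00172 m³ = 1.72 L.

1.72 L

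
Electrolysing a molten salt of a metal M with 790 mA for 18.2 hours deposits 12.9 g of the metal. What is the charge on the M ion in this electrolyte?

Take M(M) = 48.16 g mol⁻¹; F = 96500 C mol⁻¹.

Q = I·t = 0.7900 A × 65520 s = 51760 C, so n(e⁻) = 51760/96500 = 0.5364 mol.
n(M) deposited = 12.9 / 48.16 = 0.2679 mol.
Electrons per atom = n(e⁻)/n(M) = 0.5364 / 0.2679 = 2.00 ≈ 2, so the ion is M²⁺.

+2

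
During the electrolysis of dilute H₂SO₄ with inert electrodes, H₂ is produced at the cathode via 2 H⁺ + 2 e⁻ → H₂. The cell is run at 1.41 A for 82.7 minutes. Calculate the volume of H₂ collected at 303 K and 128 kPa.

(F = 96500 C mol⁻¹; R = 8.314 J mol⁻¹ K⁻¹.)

0.713 L

Q = I·t = 1.410 A × 4962.0 s = 6996 C.
n(e⁻) = Q/F = 6996 / 96500 = 0.07250 mol.
2 electrons are transferred per H₂ molecule, so n(H₂) = 0.07250 / 2 = 0.03625 mol.
V = nRT/P = (0.03625 × 8.314 × 303) / (128 × 10³ Pa) = 7.13 × 10⁻⁴ m³ = 0.713 L.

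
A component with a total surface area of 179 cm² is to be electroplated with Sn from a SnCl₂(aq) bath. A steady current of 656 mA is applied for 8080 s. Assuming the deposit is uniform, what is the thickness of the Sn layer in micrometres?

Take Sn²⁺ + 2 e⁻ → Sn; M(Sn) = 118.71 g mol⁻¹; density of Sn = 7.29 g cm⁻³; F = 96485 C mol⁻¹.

25.0 μm

Q = I·t = 0.6560 × 8080.0 = 5300 C; n(e⁻) = 0.05494 mol.
n(Sn) = n(e⁻)/2 = 0.02747 mol, so m = 0.02747 × 118.71 = 3.261 g.
Volume = m/ρ = 3.261 / 7.29 = 0.4473 cm³.
Thickness = V/A = 0.4473 / 179 = 0.00250 cm = 25.0 μm.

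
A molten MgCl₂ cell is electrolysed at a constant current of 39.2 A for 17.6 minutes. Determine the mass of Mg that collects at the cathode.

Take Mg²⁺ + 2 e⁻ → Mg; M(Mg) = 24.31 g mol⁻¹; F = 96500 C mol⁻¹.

5.21 g

Q = I·t = 39.20 A × 1056.0 s = 41400 C.
n(e⁻) = Q/F = 41400 / 96500 = 0.4290 mol.
Mg²⁺ + 2 e⁻ → Mg, so n(Mg) = n(e⁻)/2 = 0.2145 mol.
m = n·M = 0.2145 × 24.31 = 5.21 g.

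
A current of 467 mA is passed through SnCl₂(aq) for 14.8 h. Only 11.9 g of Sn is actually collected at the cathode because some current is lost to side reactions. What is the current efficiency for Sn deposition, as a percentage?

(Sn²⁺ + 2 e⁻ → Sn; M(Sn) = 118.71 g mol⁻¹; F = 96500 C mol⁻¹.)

Q = I·t = 0.4670 × 53280 = 24880 C; n(e⁻) = 24880/96500 = 0.2578 mol.
Theoretical n(Sn) = n(e⁻)/2 = 0.1289 mol, i.e. m_theo = 0.1289 × 118.71 = 15.30 g.
Efficiency = m_actual / m_theo = 11.9 / 15.30 = 77.8 %.

77.8 %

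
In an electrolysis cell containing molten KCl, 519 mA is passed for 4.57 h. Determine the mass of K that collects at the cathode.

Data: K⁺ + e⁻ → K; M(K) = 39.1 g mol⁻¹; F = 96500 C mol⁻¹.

Q = I·t = 0.5190 A × 16452 s = 8539 C.
n(e⁻) = Q/F = 8539 / 96500 = 0.08848 mol.
K⁺ + e⁻ → K, so n(K) = n(e⁻)/1 = 0.08848 mol.
m = n·M = 0.08848 × 39.1 = 3.46 g.

3.46 g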